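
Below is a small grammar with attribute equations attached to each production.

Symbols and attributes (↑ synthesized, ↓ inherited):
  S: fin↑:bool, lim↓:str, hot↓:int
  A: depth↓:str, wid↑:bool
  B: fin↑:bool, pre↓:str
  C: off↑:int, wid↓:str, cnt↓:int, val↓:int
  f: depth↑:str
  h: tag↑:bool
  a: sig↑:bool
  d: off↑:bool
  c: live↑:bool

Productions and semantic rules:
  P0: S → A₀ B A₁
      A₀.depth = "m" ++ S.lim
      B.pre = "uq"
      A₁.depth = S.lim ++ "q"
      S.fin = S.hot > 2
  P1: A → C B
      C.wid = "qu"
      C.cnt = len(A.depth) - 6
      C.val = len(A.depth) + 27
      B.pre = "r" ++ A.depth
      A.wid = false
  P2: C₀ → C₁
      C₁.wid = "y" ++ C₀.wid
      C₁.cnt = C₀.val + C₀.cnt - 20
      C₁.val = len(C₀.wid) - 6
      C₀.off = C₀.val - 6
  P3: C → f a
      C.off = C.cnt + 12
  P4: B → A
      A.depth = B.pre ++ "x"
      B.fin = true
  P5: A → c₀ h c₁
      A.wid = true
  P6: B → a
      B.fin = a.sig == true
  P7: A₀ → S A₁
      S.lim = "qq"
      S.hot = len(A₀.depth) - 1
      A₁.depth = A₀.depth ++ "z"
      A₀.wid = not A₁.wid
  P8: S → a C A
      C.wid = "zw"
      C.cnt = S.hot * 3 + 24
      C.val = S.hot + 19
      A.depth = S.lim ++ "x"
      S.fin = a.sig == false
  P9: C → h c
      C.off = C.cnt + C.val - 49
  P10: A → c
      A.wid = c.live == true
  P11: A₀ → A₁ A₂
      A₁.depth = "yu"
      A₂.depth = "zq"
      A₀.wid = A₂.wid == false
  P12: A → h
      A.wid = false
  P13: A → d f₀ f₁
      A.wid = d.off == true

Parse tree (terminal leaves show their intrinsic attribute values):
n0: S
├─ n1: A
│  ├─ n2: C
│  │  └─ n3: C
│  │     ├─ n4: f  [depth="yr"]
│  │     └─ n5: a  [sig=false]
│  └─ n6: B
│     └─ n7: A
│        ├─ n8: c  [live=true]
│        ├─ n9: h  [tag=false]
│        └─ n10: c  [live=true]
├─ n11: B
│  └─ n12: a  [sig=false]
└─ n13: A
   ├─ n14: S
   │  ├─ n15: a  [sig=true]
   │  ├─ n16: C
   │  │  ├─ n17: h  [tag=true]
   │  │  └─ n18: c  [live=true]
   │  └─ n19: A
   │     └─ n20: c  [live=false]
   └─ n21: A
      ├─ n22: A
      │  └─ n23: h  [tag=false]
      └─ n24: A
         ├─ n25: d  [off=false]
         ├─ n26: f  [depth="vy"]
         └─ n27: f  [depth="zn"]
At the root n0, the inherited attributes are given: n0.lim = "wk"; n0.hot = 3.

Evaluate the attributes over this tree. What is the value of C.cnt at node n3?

1. n0.lim = "wk"  [given at root]
2. n0.hot = 3  [given at root]
3. n1.depth = "mwk"  ["m" ++ S.lim]
4. n2.wid = "qu"  ["qu"]
5. n2.cnt = -3  [len(A.depth) - 6]
6. n2.val = 30  [len(A.depth) + 27]
7. n3.wid = "yqu"  ["y" ++ C₀.wid]
8. n3.cnt = 7  [C₀.val + C₀.cnt - 20]
9. n3.val = -4  [len(C₀.wid) - 6]
10. n4.depth = "yr"  [terminal]
11. n5.sig = false  [terminal]
12. n3.off = 19  [C.cnt + 12]
13. n2.off = 24  [C₀.val - 6]
14. n6.pre = "rmwk"  ["r" ++ A.depth]
15. n7.depth = "rmwkx"  [B.pre ++ "x"]
16. n8.live = true  [terminal]
17. n9.tag = false  [terminal]
18. n10.live = true  [terminal]
19. n7.wid = true  [true]
20. n6.fin = true  [true]
21. n1.wid = false  [false]
22. n11.pre = "uq"  ["uq"]
23. n12.sig = false  [terminal]
24. n11.fin = false  [a.sig == true]
25. n13.depth = "wkq"  [S.lim ++ "q"]
26. n14.lim = "qq"  ["qq"]
27. n14.hot = 2  [len(A₀.depth) - 1]
28. n15.sig = true  [terminal]
29. n16.wid = "zw"  ["zw"]
30. n16.cnt = 30  [S.hot * 3 + 24]
31. n16.val = 21  [S.hot + 19]
32. n17.tag = true  [terminal]
33. n18.live = true  [terminal]
34. n16.off = 2  [C.cnt + C.val - 49]
35. n19.depth = "qqx"  [S.lim ++ "x"]
36. n20.live = false  [terminal]
37. n19.wid = false  [c.live == true]
38. n14.fin = false  [a.sig == false]
39. n21.depth = "wkqz"  [A₀.depth ++ "z"]
40. n22.depth = "yu"  ["yu"]
41. n23.tag = false  [terminal]
42. n22.wid = false  [false]
43. n24.depth = "zq"  ["zq"]
44. n25.off = false  [terminal]
45. n26.depth = "vy"  [terminal]
46. n27.depth = "zn"  [terminal]
47. n24.wid = false  [d.off == true]
48. n21.wid = true  [A₂.wid == false]
49. n13.wid = false  [not A₁.wid]
50. n0.fin = true  [S.hot > 2]

7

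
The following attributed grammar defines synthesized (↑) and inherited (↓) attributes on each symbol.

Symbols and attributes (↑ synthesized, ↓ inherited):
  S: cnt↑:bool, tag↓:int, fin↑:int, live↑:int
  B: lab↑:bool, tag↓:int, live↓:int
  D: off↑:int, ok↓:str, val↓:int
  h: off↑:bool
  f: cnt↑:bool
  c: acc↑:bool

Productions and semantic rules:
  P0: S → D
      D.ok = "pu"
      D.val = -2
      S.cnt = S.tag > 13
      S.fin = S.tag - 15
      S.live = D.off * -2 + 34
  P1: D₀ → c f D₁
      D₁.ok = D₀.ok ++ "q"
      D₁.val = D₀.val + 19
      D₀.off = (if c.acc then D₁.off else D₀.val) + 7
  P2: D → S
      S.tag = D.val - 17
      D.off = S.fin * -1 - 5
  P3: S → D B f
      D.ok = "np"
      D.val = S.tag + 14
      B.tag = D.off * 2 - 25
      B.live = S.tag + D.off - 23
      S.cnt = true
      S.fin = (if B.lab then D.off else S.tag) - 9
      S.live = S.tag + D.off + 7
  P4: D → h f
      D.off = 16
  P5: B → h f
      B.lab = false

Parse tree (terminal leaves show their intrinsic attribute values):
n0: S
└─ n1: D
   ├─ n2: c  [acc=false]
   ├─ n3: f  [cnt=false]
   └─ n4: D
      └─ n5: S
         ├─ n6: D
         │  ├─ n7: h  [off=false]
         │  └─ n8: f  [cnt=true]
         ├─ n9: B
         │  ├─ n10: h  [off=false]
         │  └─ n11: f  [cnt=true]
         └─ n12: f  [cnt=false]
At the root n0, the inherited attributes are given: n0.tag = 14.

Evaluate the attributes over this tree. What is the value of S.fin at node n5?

-9

1. n0.tag = 14  [given at root]
2. n1.ok = "pu"  ["pu"]
3. n1.val = -2  [-2]
4. n2.acc = false  [terminal]
5. n3.cnt = false  [terminal]
6. n4.ok = "puq"  [D₀.ok ++ "q"]
7. n4.val = 17  [D₀.val + 19]
8. n5.tag = 0  [D.val - 17]
9. n6.ok = "np"  ["np"]
10. n6.val = 14  [S.tag + 14]
11. n7.off = false  [terminal]
12. n8.cnt = true  [terminal]
13. n6.off = 16  [16]
14. n9.tag = 7  [D.off * 2 - 25]
15. n9.live = -7  [S.tag + D.off - 23]
16. n10.off = false  [terminal]
17. n11.cnt = true  [terminal]
18. n9.lab = false  [false]
19. n12.cnt = false  [terminal]
20. n5.cnt = true  [true]
21. n5.fin = -9  [(if B.lab then D.off else S.tag) - 9]
22. n5.live = 23  [S.tag + D.off + 7]
23. n4.off = 4  [S.fin * -1 - 5]
24. n1.off = 5  [(if c.acc then D₁.off else D₀.val) + 7]
25. n0.cnt = true  [S.tag > 13]
26. n0.fin = -1  [S.tag - 15]
27. n0.live = 24  [D.off * -2 + 34]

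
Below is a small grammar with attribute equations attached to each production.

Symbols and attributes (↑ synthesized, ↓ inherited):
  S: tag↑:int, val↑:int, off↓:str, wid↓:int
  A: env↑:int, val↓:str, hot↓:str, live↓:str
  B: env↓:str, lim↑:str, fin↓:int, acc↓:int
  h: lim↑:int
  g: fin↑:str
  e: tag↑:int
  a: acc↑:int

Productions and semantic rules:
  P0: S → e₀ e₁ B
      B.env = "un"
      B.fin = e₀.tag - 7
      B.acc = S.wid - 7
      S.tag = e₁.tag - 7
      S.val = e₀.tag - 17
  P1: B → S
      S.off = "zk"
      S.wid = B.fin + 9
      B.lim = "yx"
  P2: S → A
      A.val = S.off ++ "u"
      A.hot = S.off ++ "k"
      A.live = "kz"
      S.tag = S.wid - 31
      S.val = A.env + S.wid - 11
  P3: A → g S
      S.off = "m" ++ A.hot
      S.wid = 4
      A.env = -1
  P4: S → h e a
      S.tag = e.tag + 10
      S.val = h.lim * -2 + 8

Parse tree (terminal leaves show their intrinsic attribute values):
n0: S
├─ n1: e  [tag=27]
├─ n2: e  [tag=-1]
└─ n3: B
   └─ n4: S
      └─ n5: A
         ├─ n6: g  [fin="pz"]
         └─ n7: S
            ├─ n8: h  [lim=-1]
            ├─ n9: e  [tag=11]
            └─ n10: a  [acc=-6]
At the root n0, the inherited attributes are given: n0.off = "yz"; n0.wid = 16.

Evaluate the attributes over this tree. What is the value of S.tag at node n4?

1. n0.off = "yz"  [given at root]
2. n0.wid = 16  [given at root]
3. n1.tag = 27  [terminal]
4. n2.tag = -1  [terminal]
5. n3.env = "un"  ["un"]
6. n3.fin = 20  [e₀.tag - 7]
7. n3.acc = 9  [S.wid - 7]
8. n4.off = "zk"  ["zk"]
9. n4.wid = 29  [B.fin + 9]
10. n5.val = "zku"  [S.off ++ "u"]
11. n5.hot = "zkk"  [S.off ++ "k"]
12. n5.live = "kz"  ["kz"]
13. n6.fin = "pz"  [terminal]
14. n7.off = "mzkk"  ["m" ++ A.hot]
15. n7.wid = 4  [4]
16. n8.lim = -1  [terminal]
17. n9.tag = 11  [terminal]
18. n10.acc = -6  [terminal]
19. n7.tag = 21  [e.tag + 10]
20. n7.val = 10  [h.lim * -2 + 8]
21. n5.env = -1  [-1]
22. n4.tag = -2  [S.wid - 31]
23. n4.val = 17  [A.env + S.wid - 11]
24. n3.lim = "yx"  ["yx"]
25. n0.tag = -8  [e₁.tag - 7]
26. n0.val = 10  [e₀.tag - 17]

-2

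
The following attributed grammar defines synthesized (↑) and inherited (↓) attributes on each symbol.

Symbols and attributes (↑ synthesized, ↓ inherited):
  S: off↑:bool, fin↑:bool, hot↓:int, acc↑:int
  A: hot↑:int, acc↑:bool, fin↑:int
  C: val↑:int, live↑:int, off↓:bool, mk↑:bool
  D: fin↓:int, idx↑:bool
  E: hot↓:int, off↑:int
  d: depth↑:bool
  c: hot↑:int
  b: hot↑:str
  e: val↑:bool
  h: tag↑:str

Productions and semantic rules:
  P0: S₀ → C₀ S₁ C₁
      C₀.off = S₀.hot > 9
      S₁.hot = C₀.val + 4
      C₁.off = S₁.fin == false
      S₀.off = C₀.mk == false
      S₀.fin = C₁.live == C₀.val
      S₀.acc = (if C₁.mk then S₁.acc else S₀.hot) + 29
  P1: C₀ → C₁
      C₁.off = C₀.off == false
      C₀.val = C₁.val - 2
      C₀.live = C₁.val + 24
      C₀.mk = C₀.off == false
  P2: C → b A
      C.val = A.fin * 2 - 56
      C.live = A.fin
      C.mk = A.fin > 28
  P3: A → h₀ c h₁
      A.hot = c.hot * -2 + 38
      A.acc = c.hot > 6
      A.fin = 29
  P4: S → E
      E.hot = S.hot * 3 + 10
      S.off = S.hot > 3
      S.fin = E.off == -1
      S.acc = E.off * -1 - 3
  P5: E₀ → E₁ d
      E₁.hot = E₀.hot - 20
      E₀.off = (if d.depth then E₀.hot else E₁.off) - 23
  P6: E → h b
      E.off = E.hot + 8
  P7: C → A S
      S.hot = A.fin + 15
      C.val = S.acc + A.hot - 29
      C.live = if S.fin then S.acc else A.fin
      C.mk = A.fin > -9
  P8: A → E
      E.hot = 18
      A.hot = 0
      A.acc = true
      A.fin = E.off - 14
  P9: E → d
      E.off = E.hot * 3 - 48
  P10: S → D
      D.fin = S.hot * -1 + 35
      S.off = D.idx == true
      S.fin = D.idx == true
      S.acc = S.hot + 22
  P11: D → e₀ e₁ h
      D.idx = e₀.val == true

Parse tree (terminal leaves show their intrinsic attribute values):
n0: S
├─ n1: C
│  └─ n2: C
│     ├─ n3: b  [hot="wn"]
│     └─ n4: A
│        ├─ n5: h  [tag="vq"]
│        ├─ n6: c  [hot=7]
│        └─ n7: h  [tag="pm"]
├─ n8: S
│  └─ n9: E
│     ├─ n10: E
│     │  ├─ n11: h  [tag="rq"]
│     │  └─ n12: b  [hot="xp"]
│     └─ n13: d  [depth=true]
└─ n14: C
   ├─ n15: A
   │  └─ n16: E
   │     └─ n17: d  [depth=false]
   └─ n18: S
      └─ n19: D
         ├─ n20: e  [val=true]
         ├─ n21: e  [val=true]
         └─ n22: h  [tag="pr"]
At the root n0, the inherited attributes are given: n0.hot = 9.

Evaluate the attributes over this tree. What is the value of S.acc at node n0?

1. n0.hot = 9  [given at root]
2. n1.off = false  [S₀.hot > 9]
3. n2.off = true  [C₀.off == false]
4. n3.hot = "wn"  [terminal]
5. n5.tag = "vq"  [terminal]
6. n6.hot = 7  [terminal]
7. n7.tag = "pm"  [terminal]
8. n4.hot = 24  [c.hot * -2 + 38]
9. n4.acc = true  [c.hot > 6]
10. n4.fin = 29  [29]
11. n2.val = 2  [A.fin * 2 - 56]
12. n2.live = 29  [A.fin]
13. n2.mk = true  [A.fin > 28]
14. n1.val = 0  [C₁.val - 2]
15. n1.live = 26  [C₁.val + 24]
16. n1.mk = true  [C₀.off == false]
17. n8.hot = 4  [C₀.val + 4]
18. n9.hot = 22  [S.hot * 3 + 10]
19. n10.hot = 2  [E₀.hot - 20]
20. n11.tag = "rq"  [terminal]
21. n12.hot = "xp"  [terminal]
22. n10.off = 10  [E.hot + 8]
23. n13.depth = true  [terminal]
24. n9.off = -1  [(if d.depth then E₀.hot else E₁.off) - 23]
25. n8.off = true  [S.hot > 3]
26. n8.fin = true  [E.off == -1]
27. n8.acc = -2  [E.off * -1 - 3]
28. n14.off = false  [S₁.fin == false]
29. n16.hot = 18  [18]
30. n17.depth = false  [terminal]
31. n16.off = 6  [E.hot * 3 - 48]
32. n15.hot = 0  [0]
33. n15.acc = true  [true]
34. n15.fin = -8  [E.off - 14]
35. n18.hot = 7  [A.fin + 15]
36. n19.fin = 28  [S.hot * -1 + 35]
37. n20.val = true  [terminal]
38. n21.val = true  [terminal]
39. n22.tag = "pr"  [terminal]
40. n19.idx = true  [e₀.val == true]
41. n18.off = true  [D.idx == true]
42. n18.fin = true  [D.idx == true]
43. n18.acc = 29  [S.hot + 22]
44. n14.val = 0  [S.acc + A.hot - 29]
45. n14.live = 29  [if S.fin then S.acc else A.fin]
46. n14.mk = true  [A.fin > -9]
47. n0.off = false  [C₀.mk == false]
48. n0.fin = false  [C₁.live == C₀.val]
49. n0.acc = 27  [(if C₁.mk then S₁.acc else S₀.hot) + 29]

27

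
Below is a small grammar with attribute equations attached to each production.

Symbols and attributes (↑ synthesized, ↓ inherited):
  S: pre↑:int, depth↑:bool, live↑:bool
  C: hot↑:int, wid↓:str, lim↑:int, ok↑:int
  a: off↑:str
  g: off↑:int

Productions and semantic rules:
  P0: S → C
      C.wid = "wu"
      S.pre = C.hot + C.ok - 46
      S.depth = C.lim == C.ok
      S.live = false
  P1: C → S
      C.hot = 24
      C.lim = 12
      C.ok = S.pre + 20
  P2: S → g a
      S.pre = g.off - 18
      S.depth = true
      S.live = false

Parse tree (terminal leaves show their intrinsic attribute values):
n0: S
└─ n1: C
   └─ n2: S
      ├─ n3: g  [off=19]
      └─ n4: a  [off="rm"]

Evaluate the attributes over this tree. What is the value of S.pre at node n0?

1. n1.wid = "wu"  ["wu"]
2. n3.off = 19  [terminal]
3. n4.off = "rm"  [terminal]
4. n2.pre = 1  [g.off - 18]
5. n2.depth = true  [true]
6. n2.live = false  [false]
7. n1.hot = 24  [24]
8. n1.lim = 12  [12]
9. n1.ok = 21  [S.pre + 20]
10. n0.pre = -1  [C.hot + C.ok - 46]
11. n0.depth = false  [C.lim == C.ok]
12. n0.live = false  [false]

-1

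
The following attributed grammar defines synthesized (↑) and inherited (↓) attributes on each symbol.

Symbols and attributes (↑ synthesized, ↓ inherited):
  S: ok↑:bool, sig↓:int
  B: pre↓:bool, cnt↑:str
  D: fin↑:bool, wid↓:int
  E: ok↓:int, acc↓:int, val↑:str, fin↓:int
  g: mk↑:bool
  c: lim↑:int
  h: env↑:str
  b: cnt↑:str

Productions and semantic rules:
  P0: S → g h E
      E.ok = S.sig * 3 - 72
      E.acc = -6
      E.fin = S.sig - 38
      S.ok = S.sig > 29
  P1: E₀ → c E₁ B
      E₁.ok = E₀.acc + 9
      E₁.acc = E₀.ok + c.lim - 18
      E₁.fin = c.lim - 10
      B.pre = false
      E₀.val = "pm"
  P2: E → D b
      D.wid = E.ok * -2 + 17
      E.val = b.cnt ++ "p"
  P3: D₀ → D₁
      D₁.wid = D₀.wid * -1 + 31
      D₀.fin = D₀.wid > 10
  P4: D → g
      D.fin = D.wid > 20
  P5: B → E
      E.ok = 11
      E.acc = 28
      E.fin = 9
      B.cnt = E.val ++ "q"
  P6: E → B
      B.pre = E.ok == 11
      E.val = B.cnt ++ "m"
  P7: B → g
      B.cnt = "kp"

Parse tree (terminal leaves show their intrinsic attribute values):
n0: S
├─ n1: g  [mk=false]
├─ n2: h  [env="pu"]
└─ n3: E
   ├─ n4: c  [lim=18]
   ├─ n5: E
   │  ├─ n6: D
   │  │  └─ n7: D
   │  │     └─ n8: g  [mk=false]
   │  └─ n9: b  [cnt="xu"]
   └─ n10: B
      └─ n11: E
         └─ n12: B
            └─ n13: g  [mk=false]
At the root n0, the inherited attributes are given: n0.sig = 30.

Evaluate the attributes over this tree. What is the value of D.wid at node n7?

20

1. n0.sig = 30  [given at root]
2. n1.mk = false  [terminal]
3. n2.env = "pu"  [terminal]
4. n3.ok = 18  [S.sig * 3 - 72]
5. n3.acc = -6  [-6]
6. n3.fin = -8  [S.sig - 38]
7. n4.lim = 18  [terminal]
8. n5.ok = 3  [E₀.acc + 9]
9. n5.acc = 18  [E₀.ok + c.lim - 18]
10. n5.fin = 8  [c.lim - 10]
11. n6.wid = 11  [E.ok * -2 + 17]
12. n7.wid = 20  [D₀.wid * -1 + 31]
13. n8.mk = false  [terminal]
14. n7.fin = false  [D.wid > 20]
15. n6.fin = true  [D₀.wid > 10]
16. n9.cnt = "xu"  [terminal]
17. n5.val = "xup"  [b.cnt ++ "p"]
18. n10.pre = false  [false]
19. n11.ok = 11  [11]
20. n11.acc = 28  [28]
21. n11.fin = 9  [9]
22. n12.pre = true  [E.ok == 11]
23. n13.mk = false  [terminal]
24. n12.cnt = "kp"  ["kp"]
25. n11.val = "kpm"  [B.cnt ++ "m"]
26. n10.cnt = "kpmq"  [E.val ++ "q"]
27. n3.val = "pm"  ["pm"]
28. n0.ok = true  [S.sig > 29]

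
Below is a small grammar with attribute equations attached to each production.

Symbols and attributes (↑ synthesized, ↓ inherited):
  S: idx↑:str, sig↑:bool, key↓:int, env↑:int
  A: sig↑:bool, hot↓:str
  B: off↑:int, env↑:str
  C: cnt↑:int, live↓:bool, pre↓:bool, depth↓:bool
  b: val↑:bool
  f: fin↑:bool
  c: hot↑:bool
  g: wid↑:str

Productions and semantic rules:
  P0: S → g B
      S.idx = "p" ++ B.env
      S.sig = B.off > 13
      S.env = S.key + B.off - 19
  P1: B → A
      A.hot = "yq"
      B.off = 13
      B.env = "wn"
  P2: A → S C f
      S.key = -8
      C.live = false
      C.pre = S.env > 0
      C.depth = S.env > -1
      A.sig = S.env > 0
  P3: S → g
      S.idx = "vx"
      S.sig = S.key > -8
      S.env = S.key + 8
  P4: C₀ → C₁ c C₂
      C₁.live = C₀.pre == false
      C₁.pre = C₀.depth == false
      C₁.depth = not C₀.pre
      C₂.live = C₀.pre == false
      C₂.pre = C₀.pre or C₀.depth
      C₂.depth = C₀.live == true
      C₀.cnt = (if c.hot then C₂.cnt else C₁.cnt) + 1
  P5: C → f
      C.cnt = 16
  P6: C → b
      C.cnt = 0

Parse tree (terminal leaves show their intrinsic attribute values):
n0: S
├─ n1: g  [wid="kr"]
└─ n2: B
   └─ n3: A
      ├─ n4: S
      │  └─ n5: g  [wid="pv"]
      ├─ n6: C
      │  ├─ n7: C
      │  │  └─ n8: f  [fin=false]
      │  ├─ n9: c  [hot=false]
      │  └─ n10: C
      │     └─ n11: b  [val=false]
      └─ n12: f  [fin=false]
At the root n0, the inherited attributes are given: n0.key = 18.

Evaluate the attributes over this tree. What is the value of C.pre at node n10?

1. n0.key = 18  [given at root]
2. n1.wid = "kr"  [terminal]
3. n3.hot = "yq"  ["yq"]
4. n4.key = -8  [-8]
5. n5.wid = "pv"  [terminal]
6. n4.idx = "vx"  ["vx"]
7. n4.sig = false  [S.key > -8]
8. n4.env = 0  [S.key + 8]
9. n6.live = false  [false]
10. n6.pre = false  [S.env > 0]
11. n6.depth = true  [S.env > -1]
12. n7.live = true  [C₀.pre == false]
13. n7.pre = false  [C₀.depth == false]
14. n7.depth = true  [not C₀.pre]
15. n8.fin = false  [terminal]
16. n7.cnt = 16  [16]
17. n9.hot = false  [terminal]
18. n10.live = true  [C₀.pre == false]
19. n10.pre = true  [C₀.pre or C₀.depth]
20. n10.depth = false  [C₀.live == true]
21. n11.val = false  [terminal]
22. n10.cnt = 0  [0]
23. n6.cnt = 17  [(if c.hot then C₂.cnt else C₁.cnt) + 1]
24. n12.fin = false  [terminal]
25. n3.sig = false  [S.env > 0]
26. n2.off = 13  [13]
27. n2.env = "wn"  ["wn"]
28. n0.idx = "pwn"  ["p" ++ B.env]
29. n0.sig = false  [B.off > 13]
30. n0.env = 12  [S.key + B.off - 19]

true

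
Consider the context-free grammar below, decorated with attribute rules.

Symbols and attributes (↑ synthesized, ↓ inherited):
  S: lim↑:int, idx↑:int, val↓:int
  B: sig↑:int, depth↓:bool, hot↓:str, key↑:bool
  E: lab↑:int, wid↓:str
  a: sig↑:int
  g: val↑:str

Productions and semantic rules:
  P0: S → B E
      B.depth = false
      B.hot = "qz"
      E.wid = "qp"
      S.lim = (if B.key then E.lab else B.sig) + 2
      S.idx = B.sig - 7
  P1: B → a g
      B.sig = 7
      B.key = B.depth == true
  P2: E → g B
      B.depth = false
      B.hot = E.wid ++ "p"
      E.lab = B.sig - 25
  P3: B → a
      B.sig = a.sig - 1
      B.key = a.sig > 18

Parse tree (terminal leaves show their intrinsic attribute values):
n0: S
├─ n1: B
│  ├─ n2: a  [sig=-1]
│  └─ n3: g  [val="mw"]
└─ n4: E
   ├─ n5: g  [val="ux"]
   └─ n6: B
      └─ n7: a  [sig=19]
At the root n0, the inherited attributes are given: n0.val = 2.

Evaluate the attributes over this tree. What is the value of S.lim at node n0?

9

1. n0.val = 2  [given at root]
2. n1.depth = false  [false]
3. n1.hot = "qz"  ["qz"]
4. n2.sig = -1  [terminal]
5. n3.val = "mw"  [terminal]
6. n1.sig = 7  [7]
7. n1.key = false  [B.depth == true]
8. n4.wid = "qp"  ["qp"]
9. n5.val = "ux"  [terminal]
10. n6.depth = false  [false]
11. n6.hot = "qpp"  [E.wid ++ "p"]
12. n7.sig = 19  [terminal]
13. n6.sig = 18  [a.sig - 1]
14. n6.key = true  [a.sig > 18]
15. n4.lab = -7  [B.sig - 25]
16. n0.lim = 9  [(if B.key then E.lab else B.sig) + 2]
17. n0.idx = 0  [B.sig - 7]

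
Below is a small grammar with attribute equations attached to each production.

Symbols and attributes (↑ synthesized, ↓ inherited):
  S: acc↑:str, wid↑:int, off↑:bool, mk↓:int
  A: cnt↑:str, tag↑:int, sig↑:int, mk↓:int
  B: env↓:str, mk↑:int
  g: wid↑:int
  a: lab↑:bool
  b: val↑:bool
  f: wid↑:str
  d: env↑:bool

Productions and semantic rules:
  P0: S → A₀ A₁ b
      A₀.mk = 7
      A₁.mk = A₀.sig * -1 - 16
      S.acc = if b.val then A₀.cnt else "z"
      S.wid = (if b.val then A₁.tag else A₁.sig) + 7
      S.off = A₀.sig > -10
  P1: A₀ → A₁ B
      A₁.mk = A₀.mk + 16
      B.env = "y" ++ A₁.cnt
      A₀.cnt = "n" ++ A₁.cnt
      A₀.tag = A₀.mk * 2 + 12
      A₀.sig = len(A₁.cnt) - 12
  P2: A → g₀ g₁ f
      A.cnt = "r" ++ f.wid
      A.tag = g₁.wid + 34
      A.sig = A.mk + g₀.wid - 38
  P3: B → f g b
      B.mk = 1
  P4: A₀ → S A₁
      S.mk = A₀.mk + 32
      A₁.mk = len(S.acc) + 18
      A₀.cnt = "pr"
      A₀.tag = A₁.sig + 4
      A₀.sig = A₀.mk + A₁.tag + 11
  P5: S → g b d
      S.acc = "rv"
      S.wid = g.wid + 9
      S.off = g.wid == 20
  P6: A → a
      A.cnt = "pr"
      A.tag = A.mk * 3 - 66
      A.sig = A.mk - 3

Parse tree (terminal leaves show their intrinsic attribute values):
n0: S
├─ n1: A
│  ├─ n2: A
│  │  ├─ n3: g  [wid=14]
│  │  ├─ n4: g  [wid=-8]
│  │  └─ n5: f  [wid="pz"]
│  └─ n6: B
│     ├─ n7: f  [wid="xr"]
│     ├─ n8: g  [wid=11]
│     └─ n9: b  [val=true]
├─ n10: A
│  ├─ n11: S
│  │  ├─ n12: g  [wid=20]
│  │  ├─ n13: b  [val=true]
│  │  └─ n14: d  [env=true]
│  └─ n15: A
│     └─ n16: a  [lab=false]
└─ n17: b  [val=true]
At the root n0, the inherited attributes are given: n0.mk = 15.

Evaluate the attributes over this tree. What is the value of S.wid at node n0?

28

1. n0.mk = 15  [given at root]
2. n1.mk = 7  [7]
3. n2.mk = 23  [A₀.mk + 16]
4. n3.wid = 14  [terminal]
5. n4.wid = -8  [terminal]
6. n5.wid = "pz"  [terminal]
7. n2.cnt = "rpz"  ["r" ++ f.wid]
8. n2.tag = 26  [g₁.wid + 34]
9. n2.sig = -1  [A.mk + g₀.wid - 38]
10. n6.env = "yrpz"  ["y" ++ A₁.cnt]
11. n7.wid = "xr"  [terminal]
12. n8.wid = 11  [terminal]
13. n9.val = true  [terminal]
14. n6.mk = 1  [1]
15. n1.cnt = "nrpz"  ["n" ++ A₁.cnt]
16. n1.tag = 26  [A₀.mk * 2 + 12]
17. n1.sig = -9  [len(A₁.cnt) - 12]
18. n10.mk = -7  [A₀.sig * -1 - 16]
19. n11.mk = 25  [A₀.mk + 32]
20. n12.wid = 20  [terminal]
21. n13.val = true  [terminal]
22. n14.env = true  [terminal]
23. n11.acc = "rv"  ["rv"]
24. n11.wid = 29  [g.wid + 9]
25. n11.off = true  [g.wid == 20]
26. n15.mk = 20  [len(S.acc) + 18]
27. n16.lab = false  [terminal]
28. n15.cnt = "pr"  ["pr"]
29. n15.tag = -6  [A.mk * 3 - 66]
30. n15.sig = 17  [A.mk - 3]
31. n10.cnt = "pr"  ["pr"]
32. n10.tag = 21  [A₁.sig + 4]
33. n10.sig = -2  [A₀.mk + A₁.tag + 11]
34. n17.val = true  [terminal]
35. n0.acc = "nrpz"  [if b.val then A₀.cnt else "z"]
36. n0.wid = 28  [(if b.val then A₁.tag else A₁.sig) + 7]
37. n0.off = true  [A₀.sig > -10]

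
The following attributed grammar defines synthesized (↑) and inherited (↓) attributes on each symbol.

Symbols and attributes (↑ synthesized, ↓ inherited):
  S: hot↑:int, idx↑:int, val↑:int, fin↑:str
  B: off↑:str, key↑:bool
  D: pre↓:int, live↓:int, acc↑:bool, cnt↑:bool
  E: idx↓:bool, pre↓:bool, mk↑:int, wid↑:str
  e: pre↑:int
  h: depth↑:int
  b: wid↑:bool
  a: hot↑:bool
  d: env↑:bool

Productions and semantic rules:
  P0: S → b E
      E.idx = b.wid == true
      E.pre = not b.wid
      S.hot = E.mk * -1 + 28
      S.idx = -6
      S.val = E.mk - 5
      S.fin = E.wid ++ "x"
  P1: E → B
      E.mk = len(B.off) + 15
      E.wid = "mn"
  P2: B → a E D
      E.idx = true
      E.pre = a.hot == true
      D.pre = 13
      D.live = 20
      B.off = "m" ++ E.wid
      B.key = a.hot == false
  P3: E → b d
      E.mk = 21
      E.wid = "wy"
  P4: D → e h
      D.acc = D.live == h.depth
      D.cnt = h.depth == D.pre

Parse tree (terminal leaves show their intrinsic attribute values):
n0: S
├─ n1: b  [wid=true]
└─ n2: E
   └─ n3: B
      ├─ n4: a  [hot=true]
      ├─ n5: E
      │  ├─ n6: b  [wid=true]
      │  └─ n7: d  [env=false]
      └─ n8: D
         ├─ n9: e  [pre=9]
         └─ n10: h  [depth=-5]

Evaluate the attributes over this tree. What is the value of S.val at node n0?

13

1. n1.wid = true  [terminal]
2. n2.idx = true  [b.wid == true]
3. n2.pre = false  [not b.wid]
4. n4.hot = true  [terminal]
5. n5.idx = true  [true]
6. n5.pre = true  [a.hot == true]
7. n6.wid = true  [terminal]
8. n7.env = false  [terminal]
9. n5.mk = 21  [21]
10. n5.wid = "wy"  ["wy"]
11. n8.pre = 13  [13]
12. n8.live = 20  [20]
13. n9.pre = 9  [terminal]
14. n10.depth = -5  [terminal]
15. n8.acc = false  [D.live == h.depth]
16. n8.cnt = false  [h.depth == D.pre]
17. n3.off = "mwy"  ["m" ++ E.wid]
18. n3.key = false  [a.hot == false]
19. n2.mk = 18  [len(B.off) + 15]
20. n2.wid = "mn"  ["mn"]
21. n0.hot = 10  [E.mk * -1 + 28]
22. n0.idx = -6  [-6]
23. n0.val = 13  [E.mk - 5]
24. n0.fin = "mnx"  [E.wid ++ "x"]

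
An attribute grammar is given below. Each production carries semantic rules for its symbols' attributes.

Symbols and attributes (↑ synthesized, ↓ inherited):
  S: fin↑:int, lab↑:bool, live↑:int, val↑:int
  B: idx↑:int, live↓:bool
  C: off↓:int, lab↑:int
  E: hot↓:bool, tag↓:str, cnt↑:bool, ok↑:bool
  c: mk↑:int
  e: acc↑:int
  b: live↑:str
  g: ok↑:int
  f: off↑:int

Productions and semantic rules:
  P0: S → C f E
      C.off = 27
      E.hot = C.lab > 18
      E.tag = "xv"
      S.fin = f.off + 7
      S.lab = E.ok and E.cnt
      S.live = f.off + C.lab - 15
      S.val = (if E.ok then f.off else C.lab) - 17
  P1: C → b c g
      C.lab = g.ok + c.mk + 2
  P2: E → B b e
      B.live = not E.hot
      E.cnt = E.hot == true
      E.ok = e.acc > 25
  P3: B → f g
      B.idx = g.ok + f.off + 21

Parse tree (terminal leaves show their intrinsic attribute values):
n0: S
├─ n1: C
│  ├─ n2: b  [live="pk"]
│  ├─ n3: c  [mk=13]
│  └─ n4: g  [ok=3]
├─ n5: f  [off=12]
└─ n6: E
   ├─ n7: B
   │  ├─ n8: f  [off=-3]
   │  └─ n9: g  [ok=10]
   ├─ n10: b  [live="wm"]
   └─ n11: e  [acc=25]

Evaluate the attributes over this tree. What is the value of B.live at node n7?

true

1. n1.off = 27  [27]
2. n2.live = "pk"  [terminal]
3. n3.mk = 13  [terminal]
4. n4.ok = 3  [terminal]
5. n1.lab = 18  [g.ok + c.mk + 2]
6. n5.off = 12  [terminal]
7. n6.hot = false  [C.lab > 18]
8. n6.tag = "xv"  ["xv"]
9. n7.live = true  [not E.hot]
10. n8.off = -3  [terminal]
11. n9.ok = 10  [terminal]
12. n7.idx = 28  [g.ok + f.off + 21]
13. n10.live = "wm"  [terminal]
14. n11.acc = 25  [terminal]
15. n6.cnt = false  [E.hot == true]
16. n6.ok = false  [e.acc > 25]
17. n0.fin = 19  [f.off + 7]
18. n0.lab = false  [E.ok and E.cnt]
19. n0.live = 15  [f.off + C.lab - 15]
20. n0.val = 1  [(if E.ok then f.off else C.lab) - 17]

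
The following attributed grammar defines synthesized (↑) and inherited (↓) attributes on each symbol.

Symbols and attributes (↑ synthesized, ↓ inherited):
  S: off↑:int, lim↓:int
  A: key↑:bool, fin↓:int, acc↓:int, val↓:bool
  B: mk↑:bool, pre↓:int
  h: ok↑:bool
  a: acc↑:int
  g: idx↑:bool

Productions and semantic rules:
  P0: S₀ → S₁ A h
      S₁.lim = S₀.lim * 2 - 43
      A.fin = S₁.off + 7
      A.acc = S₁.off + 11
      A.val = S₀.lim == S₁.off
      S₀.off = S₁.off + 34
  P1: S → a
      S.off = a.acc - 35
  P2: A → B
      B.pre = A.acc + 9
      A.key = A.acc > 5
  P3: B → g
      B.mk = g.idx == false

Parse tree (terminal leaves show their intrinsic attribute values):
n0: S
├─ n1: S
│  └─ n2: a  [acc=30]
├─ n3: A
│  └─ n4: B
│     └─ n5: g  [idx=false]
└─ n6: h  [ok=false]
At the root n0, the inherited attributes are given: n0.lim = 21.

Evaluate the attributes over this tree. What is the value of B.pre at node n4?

1. n0.lim = 21  [given at root]
2. n1.lim = -1  [S₀.lim * 2 - 43]
3. n2.acc = 30  [terminal]
4. n1.off = -5  [a.acc - 35]
5. n3.fin = 2  [S₁.off + 7]
6. n3.acc = 6  [S₁.off + 11]
7. n3.val = false  [S₀.lim == S₁.off]
8. n4.pre = 15  [A.acc + 9]
9. n5.idx = false  [terminal]
10. n4.mk = true  [g.idx == false]
11. n3.key = true  [A.acc > 5]
12. n6.ok = false  [terminal]
13. n0.off = 29  [S₁.off + 34]

15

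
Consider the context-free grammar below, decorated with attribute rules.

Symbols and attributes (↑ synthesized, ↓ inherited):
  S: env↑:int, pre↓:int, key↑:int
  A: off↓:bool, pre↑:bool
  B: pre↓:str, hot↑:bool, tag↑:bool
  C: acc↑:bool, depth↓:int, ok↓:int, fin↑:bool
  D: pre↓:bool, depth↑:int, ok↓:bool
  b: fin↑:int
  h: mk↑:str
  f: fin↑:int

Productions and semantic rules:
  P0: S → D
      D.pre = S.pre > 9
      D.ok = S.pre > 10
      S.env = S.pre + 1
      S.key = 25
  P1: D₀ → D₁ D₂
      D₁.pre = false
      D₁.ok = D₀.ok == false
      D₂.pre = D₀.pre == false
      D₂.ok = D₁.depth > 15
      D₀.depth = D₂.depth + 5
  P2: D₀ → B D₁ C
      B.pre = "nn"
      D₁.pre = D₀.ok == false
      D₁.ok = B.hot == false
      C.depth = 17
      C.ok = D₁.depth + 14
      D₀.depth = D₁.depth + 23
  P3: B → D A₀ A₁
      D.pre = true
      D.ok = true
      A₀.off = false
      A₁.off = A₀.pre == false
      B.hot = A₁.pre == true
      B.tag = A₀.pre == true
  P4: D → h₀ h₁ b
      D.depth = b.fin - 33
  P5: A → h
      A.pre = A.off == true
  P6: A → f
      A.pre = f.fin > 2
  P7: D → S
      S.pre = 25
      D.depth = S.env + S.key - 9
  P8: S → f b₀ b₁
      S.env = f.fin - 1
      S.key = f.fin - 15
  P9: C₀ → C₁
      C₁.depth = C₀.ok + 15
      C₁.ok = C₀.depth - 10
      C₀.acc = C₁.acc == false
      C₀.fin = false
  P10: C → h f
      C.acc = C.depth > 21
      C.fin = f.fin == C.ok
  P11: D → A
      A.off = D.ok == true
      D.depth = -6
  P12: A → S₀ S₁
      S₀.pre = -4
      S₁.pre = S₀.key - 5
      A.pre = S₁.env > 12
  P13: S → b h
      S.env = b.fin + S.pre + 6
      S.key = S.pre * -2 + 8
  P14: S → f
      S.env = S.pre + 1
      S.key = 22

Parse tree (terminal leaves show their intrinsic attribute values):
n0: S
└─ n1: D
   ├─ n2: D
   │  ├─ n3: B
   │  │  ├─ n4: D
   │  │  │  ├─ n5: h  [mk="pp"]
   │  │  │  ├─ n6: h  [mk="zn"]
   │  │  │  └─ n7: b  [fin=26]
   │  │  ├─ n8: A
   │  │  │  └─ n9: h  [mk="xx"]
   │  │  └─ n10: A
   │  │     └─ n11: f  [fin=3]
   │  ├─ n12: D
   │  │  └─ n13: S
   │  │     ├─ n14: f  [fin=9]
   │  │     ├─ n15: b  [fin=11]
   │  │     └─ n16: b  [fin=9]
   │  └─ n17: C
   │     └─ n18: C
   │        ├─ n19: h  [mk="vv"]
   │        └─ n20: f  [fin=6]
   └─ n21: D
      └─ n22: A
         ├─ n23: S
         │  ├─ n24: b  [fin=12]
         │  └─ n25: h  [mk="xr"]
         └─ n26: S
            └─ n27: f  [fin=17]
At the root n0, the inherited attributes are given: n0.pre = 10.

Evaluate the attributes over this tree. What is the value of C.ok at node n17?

7

1. n0.pre = 10  [given at root]
2. n1.pre = true  [S.pre > 9]
3. n1.ok = false  [S.pre > 10]
4. n2.pre = false  [false]
5. n2.ok = true  [D₀.ok == false]
6. n3.pre = "nn"  ["nn"]
7. n4.pre = true  [true]
8. n4.ok = true  [true]
9. n5.mk = "pp"  [terminal]
10. n6.mk = "zn"  [terminal]
11. n7.fin = 26  [terminal]
12. n4.depth = -7  [b.fin - 33]
13. n8.off = false  [false]
14. n9.mk = "xx"  [terminal]
15. n8.pre = false  [A.off == true]
16. n10.off = true  [A₀.pre == false]
17. n11.fin = 3  [terminal]
18. n10.pre = true  [f.fin > 2]
19. n3.hot = true  [A₁.pre == true]
20. n3.tag = false  [A₀.pre == true]
21. n12.pre = false  [D₀.ok == false]
22. n12.ok = false  [B.hot == false]
23. n13.pre = 25  [25]
24. n14.fin = 9  [terminal]
25. n15.fin = 11  [terminal]
26. n16.fin = 9  [terminal]
27. n13.env = 8  [f.fin - 1]
28. n13.key = -6  [f.fin - 15]
29. n12.depth = -7  [S.env + S.key - 9]
30. n17.depth = 17  [17]
31. n17.ok = 7  [D₁.depth + 14]
32. n18.depth = 22  [C₀.ok + 15]
33. n18.ok = 7  [C₀.depth - 10]
34. n19.mk = "vv"  [terminal]
35. n20.fin = 6  [terminal]
36. n18.acc = true  [C.depth > 21]
37. n18.fin = false  [f.fin == C.ok]
38. n17.acc = false  [C₁.acc == false]
39. n17.fin = false  [false]
40. n2.depth = 16  [D₁.depth + 23]
41. n21.pre = false  [D₀.pre == false]
42. n21.ok = true  [D₁.depth > 15]
43. n22.off = true  [D.ok == true]
44. n23.pre = -4  [-4]
45. n24.fin = 12  [terminal]
46. n25.mk = "xr"  [terminal]
47. n23.env = 14  [b.fin + S.pre + 6]
48. n23.key = 16  [S.pre * -2 + 8]
49. n26.pre = 11  [S₀.key - 5]
50. n27.fin = 17  [terminal]
51. n26.env = 12  [S.pre + 1]
52. n26.key = 22  [22]
53. n22.pre = false  [S₁.env > 12]
54. n21.depth = -6  [-6]
55. n1.depth = -1  [D₂.depth + 5]
56. n0.env = 11  [S.pre + 1]
57. n0.key = 25  [25]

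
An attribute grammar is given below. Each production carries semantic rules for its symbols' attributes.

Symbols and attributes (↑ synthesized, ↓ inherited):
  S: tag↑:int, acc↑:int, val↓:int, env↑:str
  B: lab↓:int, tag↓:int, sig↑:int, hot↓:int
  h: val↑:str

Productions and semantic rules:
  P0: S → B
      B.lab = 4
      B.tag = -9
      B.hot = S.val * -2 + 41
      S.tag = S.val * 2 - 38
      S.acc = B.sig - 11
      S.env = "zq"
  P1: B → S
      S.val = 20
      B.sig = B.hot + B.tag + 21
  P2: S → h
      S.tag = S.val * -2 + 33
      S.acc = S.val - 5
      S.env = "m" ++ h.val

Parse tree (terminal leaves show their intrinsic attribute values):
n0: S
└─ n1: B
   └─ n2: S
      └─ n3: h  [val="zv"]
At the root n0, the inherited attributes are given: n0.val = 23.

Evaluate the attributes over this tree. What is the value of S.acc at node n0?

-4

1. n0.val = 23  [given at root]
2. n1.lab = 4  [4]
3. n1.tag = -9  [-9]
4. n1.hot = -5  [S.val * -2 + 41]
5. n2.val = 20  [20]
6. n3.val = "zv"  [terminal]
7. n2.tag = -7  [S.val * -2 + 33]
8. n2.acc = 15  [S.val - 5]
9. n2.env = "mzv"  ["m" ++ h.val]
10. n1.sig = 7  [B.hot + B.tag + 21]
11. n0.tag = 8  [S.val * 2 - 38]
12. n0.acc = -4  [B.sig - 11]
13. n0.env = "zq"  ["zq"]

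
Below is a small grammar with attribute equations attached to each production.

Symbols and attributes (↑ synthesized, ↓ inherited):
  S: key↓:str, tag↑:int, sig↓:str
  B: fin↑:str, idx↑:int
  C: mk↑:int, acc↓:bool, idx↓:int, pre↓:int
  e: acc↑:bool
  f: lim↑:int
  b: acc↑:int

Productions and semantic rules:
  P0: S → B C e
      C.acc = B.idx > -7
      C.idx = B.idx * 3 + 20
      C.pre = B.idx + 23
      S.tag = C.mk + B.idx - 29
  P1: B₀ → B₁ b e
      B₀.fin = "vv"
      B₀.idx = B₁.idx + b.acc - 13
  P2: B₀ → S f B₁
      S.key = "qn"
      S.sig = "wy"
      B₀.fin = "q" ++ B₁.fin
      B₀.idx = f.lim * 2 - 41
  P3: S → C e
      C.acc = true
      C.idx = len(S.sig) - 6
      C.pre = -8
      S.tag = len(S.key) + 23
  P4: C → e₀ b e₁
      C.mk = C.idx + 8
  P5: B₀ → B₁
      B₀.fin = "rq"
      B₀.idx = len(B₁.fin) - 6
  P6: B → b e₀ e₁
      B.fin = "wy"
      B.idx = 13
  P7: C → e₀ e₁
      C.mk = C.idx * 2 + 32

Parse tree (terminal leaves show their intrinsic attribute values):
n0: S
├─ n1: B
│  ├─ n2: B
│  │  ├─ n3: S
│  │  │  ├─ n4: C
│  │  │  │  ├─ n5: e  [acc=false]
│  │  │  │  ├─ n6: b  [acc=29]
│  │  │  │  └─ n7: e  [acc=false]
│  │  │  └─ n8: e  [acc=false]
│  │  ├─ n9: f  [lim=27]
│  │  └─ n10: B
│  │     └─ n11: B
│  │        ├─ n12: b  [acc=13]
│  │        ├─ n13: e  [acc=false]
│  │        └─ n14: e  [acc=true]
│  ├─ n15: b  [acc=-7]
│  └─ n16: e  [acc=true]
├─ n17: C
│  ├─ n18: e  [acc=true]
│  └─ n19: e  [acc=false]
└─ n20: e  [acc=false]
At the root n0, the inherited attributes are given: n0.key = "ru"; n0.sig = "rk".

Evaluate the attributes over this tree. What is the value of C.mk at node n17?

1. n0.key = "ru"  [given at root]
2. n0.sig = "rk"  [given at root]
3. n3.key = "qn"  ["qn"]
4. n3.sig = "wy"  ["wy"]
5. n4.acc = true  [true]
6. n4.idx = -4  [len(S.sig) - 6]
7. n4.pre = -8  [-8]
8. n5.acc = false  [terminal]
9. n6.acc = 29  [terminal]
10. n7.acc = false  [terminal]
11. n4.mk = 4  [C.idx + 8]
12. n8.acc = false  [terminal]
13. n3.tag = 25  [len(S.key) + 23]
14. n9.lim = 27  [terminal]
15. n12.acc = 13  [terminal]
16. n13.acc = false  [terminal]
17. n14.acc = true  [terminal]
18. n11.fin = "wy"  ["wy"]
19. n11.idx = 13  [13]
20. n10.fin = "rq"  ["rq"]
21. n10.idx = -4  [len(B₁.fin) - 6]
22. n2.fin = "qrq"  ["q" ++ B₁.fin]
23. n2.idx = 13  [f.lim * 2 - 41]
24. n15.acc = -7  [terminal]
25. n16.acc = true  [terminal]
26. n1.fin = "vv"  ["vv"]
27. n1.idx = -7  [B₁.idx + b.acc - 13]
28. n17.acc = false  [B.idx > -7]
29. n17.idx = -1  [B.idx * 3 + 20]
30. n17.pre = 16  [B.idx + 23]
31. n18.acc = true  [terminal]
32. n19.acc = false  [terminal]
33. n17.mk = 30  [C.idx * 2 + 32]
34. n20.acc = false  [terminal]
35. n0.tag = -6  [C.mk + B.idx - 29]

30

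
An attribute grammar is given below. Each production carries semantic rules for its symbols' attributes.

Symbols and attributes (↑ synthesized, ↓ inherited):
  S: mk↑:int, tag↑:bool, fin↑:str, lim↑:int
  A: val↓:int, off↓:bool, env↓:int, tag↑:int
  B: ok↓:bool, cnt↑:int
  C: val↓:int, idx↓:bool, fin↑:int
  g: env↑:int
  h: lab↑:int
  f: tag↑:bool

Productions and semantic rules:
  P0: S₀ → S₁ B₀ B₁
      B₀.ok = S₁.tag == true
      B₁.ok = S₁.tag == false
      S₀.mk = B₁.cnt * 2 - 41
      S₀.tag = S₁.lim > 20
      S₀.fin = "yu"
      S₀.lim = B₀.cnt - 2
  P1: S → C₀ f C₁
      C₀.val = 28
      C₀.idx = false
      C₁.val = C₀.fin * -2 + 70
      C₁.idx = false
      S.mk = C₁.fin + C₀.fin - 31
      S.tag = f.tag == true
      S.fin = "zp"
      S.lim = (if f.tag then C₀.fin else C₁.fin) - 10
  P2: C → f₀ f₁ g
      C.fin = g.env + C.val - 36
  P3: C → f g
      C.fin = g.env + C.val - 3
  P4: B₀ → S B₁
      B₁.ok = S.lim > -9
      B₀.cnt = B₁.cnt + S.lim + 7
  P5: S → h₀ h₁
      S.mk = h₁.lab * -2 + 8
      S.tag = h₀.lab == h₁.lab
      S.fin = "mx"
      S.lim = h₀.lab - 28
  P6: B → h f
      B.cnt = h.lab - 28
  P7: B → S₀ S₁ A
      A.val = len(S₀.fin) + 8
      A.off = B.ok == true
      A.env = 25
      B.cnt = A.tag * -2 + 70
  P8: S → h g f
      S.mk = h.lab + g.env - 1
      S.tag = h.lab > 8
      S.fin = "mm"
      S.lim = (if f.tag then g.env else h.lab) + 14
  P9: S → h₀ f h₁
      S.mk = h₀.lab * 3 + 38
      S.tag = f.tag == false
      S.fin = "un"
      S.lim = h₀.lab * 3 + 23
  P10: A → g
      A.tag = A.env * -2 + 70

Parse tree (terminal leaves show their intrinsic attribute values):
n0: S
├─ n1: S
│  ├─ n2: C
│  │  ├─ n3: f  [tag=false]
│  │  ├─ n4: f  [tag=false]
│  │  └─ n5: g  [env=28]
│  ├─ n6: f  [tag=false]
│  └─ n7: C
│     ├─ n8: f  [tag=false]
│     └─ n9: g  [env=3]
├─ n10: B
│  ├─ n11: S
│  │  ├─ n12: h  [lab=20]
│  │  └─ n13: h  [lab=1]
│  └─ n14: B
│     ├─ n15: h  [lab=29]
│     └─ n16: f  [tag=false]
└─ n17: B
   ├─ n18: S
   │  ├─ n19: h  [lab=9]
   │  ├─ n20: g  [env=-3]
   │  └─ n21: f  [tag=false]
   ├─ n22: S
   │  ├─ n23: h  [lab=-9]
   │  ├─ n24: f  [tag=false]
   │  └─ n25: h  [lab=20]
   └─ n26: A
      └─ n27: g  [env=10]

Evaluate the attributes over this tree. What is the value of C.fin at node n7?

1. n2.val = 28  [28]
2. n2.idx = false  [false]
3. n3.tag = false  [terminal]
4. n4.tag = false  [terminal]
5. n5.env = 28  [terminal]
6. n2.fin = 20  [g.env + C.val - 36]
7. n6.tag = false  [terminal]
8. n7.val = 30  [C₀.fin * -2 + 70]
9. n7.idx = false  [false]
10. n8.tag = false  [terminal]
11. n9.env = 3  [terminal]
12. n7.fin = 30  [g.env + C.val - 3]
13. n1.mk = 19  [C₁.fin + C₀.fin - 31]
14. n1.tag = false  [f.tag == true]
15. n1.fin = "zp"  ["zp"]
16. n1.lim = 20  [(if f.tag then C₀.fin else C₁.fin) - 10]
17. n10.ok = false  [S₁.tag == true]
18. n12.lab = 20  [terminal]
19. n13.lab = 1  [terminal]
20. n11.mk = 6  [h₁.lab * -2 + 8]
21. n11.tag = false  [h₀.lab == h₁.lab]
22. n11.fin = "mx"  ["mx"]
23. n11.lim = -8  [h₀.lab - 28]
24. n14.ok = true  [S.lim > -9]
25. n15.lab = 29  [terminal]
26. n16.tag = false  [terminal]
27. n14.cnt = 1  [h.lab - 28]
28. n10.cnt = 0  [B₁.cnt + S.lim + 7]
29. n17.ok = true  [S₁.tag == false]
30. n19.lab = 9  [terminal]
31. n20.env = -3  [terminal]
32. n21.tag = false  [terminal]
33. n18.mk = 5  [h.lab + g.env - 1]
34. n18.tag = true  [h.lab > 8]
35. n18.fin = "mm"  ["mm"]
36. n18.lim = 23  [(if f.tag then g.env else h.lab) + 14]
37. n23.lab = -9  [terminal]
38. n24.tag = false  [terminal]
39. n25.lab = 20  [terminal]
40. n22.mk = 11  [h₀.lab * 3 + 38]
41. n22.tag = true  [f.tag == false]
42. n22.fin = "un"  ["un"]
43. n22.lim = -4  [h₀.lab * 3 + 23]
44. n26.val = 10  [len(S₀.fin) + 8]
45. n26.off = true  [B.ok == true]
46. n26.env = 25  [25]
47. n27.env = 10  [terminal]
48. n26.tag = 20  [A.env * -2 + 70]
49. n17.cnt = 30  [A.tag * -2 + 70]
50. n0.mk = 19  [B₁.cnt * 2 - 41]
51. n0.tag = false  [S₁.lim > 20]
52. n0.fin = "yu"  ["yu"]
53. n0.lim = -2  [B₀.cnt - 2]

30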